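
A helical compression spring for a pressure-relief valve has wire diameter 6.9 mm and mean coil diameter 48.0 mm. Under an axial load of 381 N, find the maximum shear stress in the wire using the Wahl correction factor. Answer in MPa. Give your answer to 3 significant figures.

Spring index C = D/d = 48.0/6.9 = 6.9565
K_W = (4C−1)/(4C−4) + 0.615/C = 26.826/23.826 + 0.0884 = 1.2143
τ₀ = 8FD/(πd³) = 8·381·48.0/(π·6.9³) = 146304/1032 = 141.76 MPa
τ_max = K·τ₀ = 1.2143 × 141.76 = 172.14 MPa

172 MPa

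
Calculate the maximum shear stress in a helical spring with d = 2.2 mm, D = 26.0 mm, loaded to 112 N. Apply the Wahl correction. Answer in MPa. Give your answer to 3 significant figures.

Spring index C = D/d = 26.0/2.2 = 11.8182
K_W = (4C−1)/(4C−4) + 0.615/C = 46.273/43.273 + 0.0520 = 1.1214
τ₀ = 8FD/(πd³) = 8·112·26.0/(π·2.2³) = 23296/33.452 = 696.41 MPa
τ_max = K·τ₀ = 1.1214 × 696.41 = 780.93 MPa

781 MPa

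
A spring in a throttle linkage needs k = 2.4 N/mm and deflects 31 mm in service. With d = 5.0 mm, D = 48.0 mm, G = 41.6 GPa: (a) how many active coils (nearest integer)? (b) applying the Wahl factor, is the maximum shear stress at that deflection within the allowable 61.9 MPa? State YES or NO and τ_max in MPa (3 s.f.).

(a) 12 coils; (b) NO, τ_max = 85.5 MPa

N_a = Gd⁴/(8D³k) = (41.6×10³)(5.0⁴)/(8·48.0³·2.4) = 12.24 → N_a = 12
Actual rate k = Gd⁴/(8D³·12) = 2.4489 N/mm
Working load F = kδ = 2.4489·31 = 75.917 N
C = 48.0/5.0 = 9.6000; K_W = (4C−1)/(4C−4)+0.615/C = 1.1513
τ_max = K_W·8FD/(πd³) = 1.1513·74.235 = 85.465 MPa
τ_max > 61.9 MPa → exceeds allowable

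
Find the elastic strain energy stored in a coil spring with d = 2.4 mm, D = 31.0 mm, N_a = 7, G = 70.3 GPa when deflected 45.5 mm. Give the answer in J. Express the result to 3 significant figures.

1.45 J

k = Gd⁴/(8D³N_a) = (70.3×10³)(2.4⁴)/(8·31.0³·7) = 1.3981 N/mm
U = ½kδ² = 0.5 × 1.3981 × 45.5² = 1447.2 N·mm = 1.4472 J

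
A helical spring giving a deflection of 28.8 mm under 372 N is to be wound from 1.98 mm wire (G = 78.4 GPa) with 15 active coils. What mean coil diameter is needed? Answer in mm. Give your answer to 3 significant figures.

9.19 mm

Required rate k = F/δ = 372/28.8 = 12.917 N/mm
D = (Gd⁴/(8N_a·k))^(1/3) = (78.4×10³·1.98⁴/(8·15·12.917))^(1/3)
  = (777.401)^(1/3) = 9.1949 mm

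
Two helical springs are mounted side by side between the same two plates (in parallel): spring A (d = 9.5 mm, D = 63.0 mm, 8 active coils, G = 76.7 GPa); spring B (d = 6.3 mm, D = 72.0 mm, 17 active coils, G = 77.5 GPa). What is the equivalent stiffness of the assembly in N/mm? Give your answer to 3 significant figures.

k_A = Gd⁴/(8D³N_a) = (76.7×10³)(9.5⁴)/(8·63.0³·8) = 39.038 N/mm
k_B = Gd⁴/(8D³N_a) = (77.5×10³)(6.3⁴)/(8·72.0³·17) = 2.4051 N/mm
Parallel: k_eq = 39.038 + 2.4051 = 41.443 N/mm

41.4 N/mm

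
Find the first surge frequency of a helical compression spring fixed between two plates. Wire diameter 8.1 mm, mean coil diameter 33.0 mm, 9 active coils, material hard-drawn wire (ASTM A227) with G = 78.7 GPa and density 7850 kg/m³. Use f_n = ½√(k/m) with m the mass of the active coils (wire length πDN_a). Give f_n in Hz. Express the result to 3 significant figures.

k = Gd⁴/(8D³N_a) = (78.7×10³)(8.1⁴)/(8·33.0³·9) = 130.93 N/mm = 1.3093e+05 N/m
Wire length L = πDN_a = π·33.0·9 = 933.05 mm
m = ρ·(πd²/4)·L = 7850 × 51.53×10⁻⁶ m² × 0.93305 m = 0.37743 kg
f_n = ½√(k/m) = 0.5·√(1.3093e+05/0.37743) = 0.5·√(3.469e+05) = 294.49 Hz

294 Hz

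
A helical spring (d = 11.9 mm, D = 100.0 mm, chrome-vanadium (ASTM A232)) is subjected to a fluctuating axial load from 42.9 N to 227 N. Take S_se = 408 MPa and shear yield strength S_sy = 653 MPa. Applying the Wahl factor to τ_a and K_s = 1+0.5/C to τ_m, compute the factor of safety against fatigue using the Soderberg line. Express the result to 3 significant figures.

13.7

C = D/d = 100.0/11.9 = 8.4034; K_W = (4C−1)/(4C−4)+0.615/C = 1.1745; K_s = 1+0.5/C = 1.0595
F_a = (F_max−F_min)/2 = 92.05 N; F_m = (F_max+F_min)/2 = 134.95 N
τ_a = K_W·8F_aD/(πd³) = 1.1745 × 13.91 = 16.337 MPa
τ_m = K_s·8F_mD/(πd³) = 1.0595 × 20.393 = 21.606 MPa
Soderberg: 1/n_f = τ_a/S_se + τ_m/S_sy = 16.337/408 + 21.606/653 = 0.04004 + 0.03309 = 0.073129
n_f = 1/0.073129 = 13.67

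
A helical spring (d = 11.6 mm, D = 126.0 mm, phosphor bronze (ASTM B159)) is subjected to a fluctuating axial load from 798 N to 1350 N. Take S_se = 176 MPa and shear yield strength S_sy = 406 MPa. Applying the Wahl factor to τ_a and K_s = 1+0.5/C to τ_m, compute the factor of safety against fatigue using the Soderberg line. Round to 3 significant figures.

1.07

C = D/d = 126.0/11.6 = 10.8621; K_W = (4C−1)/(4C−4)+0.615/C = 1.1327; K_s = 1+0.5/C = 1.0460
F_a = (F_max−F_min)/2 = 276 N; F_m = (F_max+F_min)/2 = 1074 N
τ_a = K_W·8F_aD/(πd³) = 1.1327 × 56.734 = 64.261 MPa
τ_m = K_s·8F_mD/(πd³) = 1.0460 × 220.77 = 230.93 MPa
Soderberg: 1/n_f = τ_a/S_se + τ_m/S_sy = 64.261/176 + 230.93/406 = 0.36512 + 0.56880 = 0.93392
n_f = 1/0.93392 = 1.071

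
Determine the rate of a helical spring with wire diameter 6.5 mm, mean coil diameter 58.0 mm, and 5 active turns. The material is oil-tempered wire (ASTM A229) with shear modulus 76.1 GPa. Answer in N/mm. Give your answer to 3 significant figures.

17.4 N/mm

k = Gd⁴/(8D³N_a) = (76.1×10³ × 6.5⁴) / (8 × 58.0³ × 5)
  = 1.35843e+08 / 7.80448e+06 = 17.406 N/mm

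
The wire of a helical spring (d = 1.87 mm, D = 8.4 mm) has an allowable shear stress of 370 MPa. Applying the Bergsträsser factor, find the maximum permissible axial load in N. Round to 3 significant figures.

C = D/d = 8.4/1.87 = 4.4920
K_B = (4C+2)/(4C−3) = 19.968/14.968 = 1.3340
τ_max = K·8FD/(πd³) → F_max = τ_allow·πd³/(8DK)
F_max = 370·π·1.87³/(8·8.4·1.3340) = 7601.1/89.648 = 84.788 N

84.8 N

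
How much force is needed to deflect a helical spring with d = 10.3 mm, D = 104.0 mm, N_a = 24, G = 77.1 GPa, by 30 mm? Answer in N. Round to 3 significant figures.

k = Gd⁴/(8D³N_a) = (77.1×10³)(10.3⁴)/(8·104.0³·24) = 4.0179 N/mm
F = k·δ = 4.0179 × 30 = 120.54 N

121 N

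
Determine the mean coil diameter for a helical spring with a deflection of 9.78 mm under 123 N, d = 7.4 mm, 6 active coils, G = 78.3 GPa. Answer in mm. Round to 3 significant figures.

Required rate k = F/δ = 123/9.78 = 12.577 N/mm
D = (Gd⁴/(8N_a·k))^(1/3) = (78.3×10³·7.4⁴/(8·6·12.577))^(1/3)
  = (388939)^(1/3) = 72.9951 mm

73.0 mm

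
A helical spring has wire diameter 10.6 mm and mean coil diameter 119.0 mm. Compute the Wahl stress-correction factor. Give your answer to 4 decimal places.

1.1281

C = D/d = 119.0/10.6 = 11.2264
K_W = (4C−1)/(4C−4) + 0.615/C = 43.906/40.906 + 0.0548 = 1.1281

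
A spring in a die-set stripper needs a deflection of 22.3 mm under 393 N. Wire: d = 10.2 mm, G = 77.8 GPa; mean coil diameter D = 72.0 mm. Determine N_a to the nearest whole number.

Required rate k = F/δ = 393/22.3 = 17.623 N/mm
N_a = Gd⁴/(8D³k) = (77.8×10³ × 10.2⁴)/(8 × 72.0³ × 17.623)
    = 8.42132e+08 / 5.26229e+07 = 16 → 16 coils

16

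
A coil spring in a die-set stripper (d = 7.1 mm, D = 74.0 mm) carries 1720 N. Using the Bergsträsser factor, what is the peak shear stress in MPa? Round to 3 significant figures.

Spring index C = D/d = 74.0/7.1 = 10.4225
K_B = (4C+2)/(4C−3) = 43.690/38.690 = 1.1292
τ₀ = 8FD/(πd³) = 8·1720·74.0/(π·7.1³) = 1.01824e+06/1124.4 = 905.58 MPa
τ_max = K·τ₀ = 1.1292 × 905.58 = 1022.6 MPa

1020 MPa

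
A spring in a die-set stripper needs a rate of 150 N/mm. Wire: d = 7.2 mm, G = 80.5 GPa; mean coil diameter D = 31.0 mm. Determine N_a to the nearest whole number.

N_a = Gd⁴/(8D³k) = (80.5×10³ × 7.2⁴)/(8 × 31.0³ × 150)
    = 2.16335e+08 / 3.57492e+07 = 6.051 → 6 coils

6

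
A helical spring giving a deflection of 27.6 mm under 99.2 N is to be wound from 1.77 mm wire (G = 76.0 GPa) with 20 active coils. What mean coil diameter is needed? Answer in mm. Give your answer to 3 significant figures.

Required rate k = F/δ = 99.2/27.6 = 3.5942 N/mm
D = (Gd⁴/(8N_a·k))^(1/3) = (76.0×10³·1.77⁴/(8·20·3.5942))^(1/3)
  = (1297.13)^(1/3) = 10.9059 mm

10.9 mm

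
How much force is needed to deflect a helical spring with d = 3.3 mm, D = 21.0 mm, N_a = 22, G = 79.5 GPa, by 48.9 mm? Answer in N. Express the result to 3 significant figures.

k = Gd⁴/(8D³N_a) = (79.5×10³)(3.3⁴)/(8·21.0³·22) = 5.7843 N/mm
F = k·δ = 5.7843 × 48.9 = 282.85 N

283 N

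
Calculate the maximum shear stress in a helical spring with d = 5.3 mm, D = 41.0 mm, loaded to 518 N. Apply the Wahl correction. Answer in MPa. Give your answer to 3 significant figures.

433 MPa

Spring index C = D/d = 41.0/5.3 = 7.7358
K_W = (4C−1)/(4C−4) + 0.615/C = 29.943/26.943 + 0.0795 = 1.1908
τ₀ = 8FD/(πd³) = 8·518·41.0/(π·5.3³) = 169904/467.71 = 363.27 MPa
τ_max = K·τ₀ = 1.1908 × 363.27 = 432.59 MPa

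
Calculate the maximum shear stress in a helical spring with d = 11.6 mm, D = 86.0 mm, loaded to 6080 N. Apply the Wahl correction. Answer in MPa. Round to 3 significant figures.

1020 MPa

Spring index C = D/d = 86.0/11.6 = 7.4138
K_W = (4C−1)/(4C−4) + 0.615/C = 28.655/25.655 + 0.0830 = 1.1999
τ₀ = 8FD/(πd³) = 8·6080·86.0/(π·11.6³) = 4.18304e+06/4903.7 = 853.04 MPa
τ_max = K·τ₀ = 1.1999 × 853.04 = 1023.6 MPa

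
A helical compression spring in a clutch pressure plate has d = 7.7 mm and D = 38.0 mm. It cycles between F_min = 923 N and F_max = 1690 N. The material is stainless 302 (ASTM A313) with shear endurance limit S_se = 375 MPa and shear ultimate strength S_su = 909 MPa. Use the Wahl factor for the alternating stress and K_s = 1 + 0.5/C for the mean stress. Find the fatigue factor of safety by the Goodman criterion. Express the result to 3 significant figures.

C = D/d = 38.0/7.7 = 4.9351; K_W = (4C−1)/(4C−4)+0.615/C = 1.3152; K_s = 1+0.5/C = 1.1013
F_a = (F_max−F_min)/2 = 383.5 N; F_m = (F_max+F_min)/2 = 1306.5 N
τ_a = K_W·8F_aD/(πd³) = 1.3152 × 81.286 = 106.91 MPa
τ_m = K_s·8F_mD/(πd³) = 1.1013 × 276.92 = 304.98 MPa
Goodman: 1/n_f = τ_a/S_se + τ_m/S_su = 106.91/375 + 304.98/909 = 0.28509 + 0.33551 = 0.6206
n_f = 1/0.6206 = 1.611

1.61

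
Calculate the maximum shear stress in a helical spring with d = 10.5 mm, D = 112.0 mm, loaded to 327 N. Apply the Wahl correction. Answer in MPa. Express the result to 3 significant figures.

91.5 MPa

Spring index C = D/d = 112.0/10.5 = 10.6667
K_W = (4C−1)/(4C−4) + 0.615/C = 41.667/38.667 + 0.0577 = 1.1352
τ₀ = 8FD/(πd³) = 8·327·112.0/(π·10.5³) = 292992/3636.8 = 80.563 MPa
τ_max = K·τ₀ = 1.1352 × 80.563 = 91.459 MPa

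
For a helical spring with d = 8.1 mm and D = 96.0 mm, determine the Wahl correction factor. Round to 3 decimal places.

C = D/d = 96.0/8.1 = 11.8519
K_W = (4C−1)/(4C−4) + 0.615/C = 46.407/43.407 + 0.0519 = 1.1210

1.121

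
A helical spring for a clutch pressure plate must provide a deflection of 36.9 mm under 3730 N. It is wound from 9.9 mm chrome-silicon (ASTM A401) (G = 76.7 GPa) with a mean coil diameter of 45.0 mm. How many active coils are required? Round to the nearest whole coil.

10

Required rate k = F/δ = 3730/36.9 = 101.08 N/mm
N_a = Gd⁴/(8D³k) = (76.7×10³ × 9.9⁴)/(8 × 45.0³ × 101.08)
    = 7.36777e+08 / 7.36902e+07 = 9.998 → 10 coils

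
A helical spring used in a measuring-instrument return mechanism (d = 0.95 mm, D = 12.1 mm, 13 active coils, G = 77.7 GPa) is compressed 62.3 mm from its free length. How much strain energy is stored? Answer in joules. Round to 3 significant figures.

0.667 J

k = Gd⁴/(8D³N_a) = (77.7×10³)(0.95⁴)/(8·12.1³·13) = 0.3435 N/mm
U = ½kδ² = 0.5 × 0.3435 × 62.3² = 666.61 N·mm = 0.66661 J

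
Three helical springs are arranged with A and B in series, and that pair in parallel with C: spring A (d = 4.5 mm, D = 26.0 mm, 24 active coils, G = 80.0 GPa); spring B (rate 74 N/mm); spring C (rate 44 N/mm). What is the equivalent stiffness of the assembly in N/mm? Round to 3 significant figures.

k_A = Gd⁴/(8D³N_a) = (80.0×10³)(4.5⁴)/(8·26.0³·24) = 9.7212 N/mm
Springs A,B series: k_AB = 1/(1/9.7212+1/74) = 8.5924 N/mm; parallel with C: k_eq = 8.5924+44 = 52.592 N/mm

52.6 N/mm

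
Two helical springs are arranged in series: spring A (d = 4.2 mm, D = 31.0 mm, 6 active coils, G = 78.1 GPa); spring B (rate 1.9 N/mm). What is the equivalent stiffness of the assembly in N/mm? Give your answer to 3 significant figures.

k_A = Gd⁴/(8D³N_a) = (78.1×10³)(4.2⁴)/(8·31.0³·6) = 16.995 N/mm
Series: 1/k_eq = 1/16.995 + 1/1.9 = 0.58516; k_eq = 1.7089 N/mm

1.71 N/mm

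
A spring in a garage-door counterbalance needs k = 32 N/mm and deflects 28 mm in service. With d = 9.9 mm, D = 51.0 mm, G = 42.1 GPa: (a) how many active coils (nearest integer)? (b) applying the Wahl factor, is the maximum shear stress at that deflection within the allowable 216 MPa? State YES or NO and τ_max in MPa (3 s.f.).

N_a = Gd⁴/(8D³k) = (42.1×10³)(9.9⁴)/(8·51.0³·32) = 11.91 → N_a = 12
Actual rate k = Gd⁴/(8D³·12) = 31.757 N/mm
Working load F = kδ = 31.757·28 = 889.2 N
C = 51.0/9.9 = 5.1515; K_W = (4C−1)/(4C−4)+0.615/C = 1.3000
τ_max = K_W·8FD/(πd³) = 1.3000·119.02 = 154.72 MPa
τ_max ≤ 216 MPa → acceptable

(a) 12 coils; (b) YES, τ_max = 155 MPa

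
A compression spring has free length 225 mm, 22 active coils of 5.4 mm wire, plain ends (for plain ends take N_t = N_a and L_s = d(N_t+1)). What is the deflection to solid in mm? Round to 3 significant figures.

N_t = 22; L_s = 5.4·23 = 124.2 mm
δ_solid = L₀ − L_s = 225 − 124.2 = 100.8 mm

101 mm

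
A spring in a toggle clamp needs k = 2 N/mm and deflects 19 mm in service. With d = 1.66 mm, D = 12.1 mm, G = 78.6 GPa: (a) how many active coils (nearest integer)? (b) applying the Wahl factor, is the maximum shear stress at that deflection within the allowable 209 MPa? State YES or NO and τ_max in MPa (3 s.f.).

(a) 21 coils; (b) NO, τ_max = 309 MPa

N_a = Gd⁴/(8D³k) = (78.6×10³)(1.66⁴)/(8·12.1³·2) = 21.06 → N_a = 21
Actual rate k = Gd⁴/(8D³·21) = 2.0053 N/mm
Working load F = kδ = 2.0053·19 = 38.102 N
C = 12.1/1.66 = 7.2892; K_W = (4C−1)/(4C−4)+0.615/C = 1.2036
τ_max = K_W·8FD/(πd³) = 1.2036·256.65 = 308.91 MPa
τ_max > 209 MPa → exceeds allowable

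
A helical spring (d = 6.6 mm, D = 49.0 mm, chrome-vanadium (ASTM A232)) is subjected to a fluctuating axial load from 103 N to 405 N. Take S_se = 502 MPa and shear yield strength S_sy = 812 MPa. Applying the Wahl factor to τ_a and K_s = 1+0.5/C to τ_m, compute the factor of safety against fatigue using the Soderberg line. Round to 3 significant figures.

3.32

C = D/d = 49.0/6.6 = 7.4242; K_W = (4C−1)/(4C−4)+0.615/C = 1.1996; K_s = 1+0.5/C = 1.0673
F_a = (F_max−F_min)/2 = 151 N; F_m = (F_max+F_min)/2 = 254 N
τ_a = K_W·8F_aD/(πd³) = 1.1996 × 65.536 = 78.616 MPa
τ_m = K_s·8F_mD/(πd³) = 1.0673 × 110.24 = 117.66 MPa
Soderberg: 1/n_f = τ_a/S_se + τ_m/S_sy = 78.616/502 + 117.66/812 = 0.15661 + 0.14491 = 0.30151
n_f = 1/0.30151 = 3.317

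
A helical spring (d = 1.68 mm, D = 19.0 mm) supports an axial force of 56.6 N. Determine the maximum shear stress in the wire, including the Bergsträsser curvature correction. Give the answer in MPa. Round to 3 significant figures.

646 MPa

Spring index C = D/d = 19.0/1.68 = 11.3095
K_B = (4C+2)/(4C−3) = 47.238/42.238 = 1.1184
τ₀ = 8FD/(πd³) = 8·56.6·19.0/(π·1.68³) = 8603.2/14.896 = 577.54 MPa
τ_max = K·τ₀ = 1.1184 × 577.54 = 645.91 MPa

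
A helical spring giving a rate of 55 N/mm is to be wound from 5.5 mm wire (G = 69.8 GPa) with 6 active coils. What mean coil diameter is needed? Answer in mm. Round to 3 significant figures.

D = (Gd⁴/(8N_a·k))^(1/3) = (69.8×10³·5.5⁴/(8·6·55))^(1/3)
  = (24193.7)^(1/3) = 28.9224 mm

28.9 mm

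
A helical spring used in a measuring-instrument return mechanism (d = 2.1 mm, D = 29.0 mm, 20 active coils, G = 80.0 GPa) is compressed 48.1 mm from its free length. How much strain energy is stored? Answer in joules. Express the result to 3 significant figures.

k = Gd⁴/(8D³N_a) = (80.0×10³)(2.1⁴)/(8·29.0³·20) = 0.39871 N/mm
U = ½kδ² = 0.5 × 0.39871 × 48.1² = 461.23 N·mm = 0.46123 J

0.461 J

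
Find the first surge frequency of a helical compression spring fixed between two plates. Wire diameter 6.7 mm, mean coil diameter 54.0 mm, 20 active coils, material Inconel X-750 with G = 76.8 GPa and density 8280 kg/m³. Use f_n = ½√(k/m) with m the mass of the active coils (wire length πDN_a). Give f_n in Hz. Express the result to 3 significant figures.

k = Gd⁴/(8D³N_a) = (76.8×10³)(6.7⁴)/(8·54.0³·20) = 6.1427 N/mm = 6142.7 N/m
Wire length L = πDN_a = π·54.0·20 = 3392.9 mm
m = ρ·(πd²/4)·L = 8280 × 35.257×10⁻⁶ m² × 3.3929 m = 0.99047 kg
f_n = ½√(k/m) = 0.5·√(6142.7/0.99047) = 0.5·√(6201.8) = 39.376 Hz

39.4 Hz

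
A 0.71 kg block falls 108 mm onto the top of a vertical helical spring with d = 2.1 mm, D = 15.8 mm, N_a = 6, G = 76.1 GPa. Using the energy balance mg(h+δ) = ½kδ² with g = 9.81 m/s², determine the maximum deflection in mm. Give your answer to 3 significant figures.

14.8 mm

k = Gd⁴/(8D³N_a) = (76.1×10³)(2.1⁴)/(8·15.8³·6) = 7.8172 N/mm
W = mg = 0.71 × 9.81 = 6.9651 N
½kδ² − Wδ − Wh = 0 → δ = (W + √(W² + 2kWh))/k
δ = (6.9651 + √(48.513 + 11760.6))/7.8172 = (6.9651 + 108.67)/7.8172 = 14.792 mm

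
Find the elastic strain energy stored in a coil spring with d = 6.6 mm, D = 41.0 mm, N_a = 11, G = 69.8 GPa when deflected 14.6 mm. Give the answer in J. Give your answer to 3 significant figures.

k = Gd⁴/(8D³N_a) = (69.8×10³)(6.6⁴)/(8·41.0³·11) = 21.837 N/mm
U = ½kδ² = 0.5 × 21.837 × 14.6² = 2327.4 N·mm = 2.3274 J

2.33 J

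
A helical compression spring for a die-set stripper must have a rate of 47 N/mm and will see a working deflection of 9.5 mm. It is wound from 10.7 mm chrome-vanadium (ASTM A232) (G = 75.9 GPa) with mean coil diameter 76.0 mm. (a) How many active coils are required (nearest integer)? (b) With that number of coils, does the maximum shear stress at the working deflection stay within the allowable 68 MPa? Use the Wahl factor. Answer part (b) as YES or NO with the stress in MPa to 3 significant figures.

(a) 6 coils; (b) NO, τ_max = 85.7 MPa

N_a = Gd⁴/(8D³k) = (75.9×10³)(10.7⁴)/(8·76.0³·47) = 6.028 → N_a = 6
Actual rate k = Gd⁴/(8D³·6) = 47.217 N/mm
Working load F = kδ = 47.217·9.5 = 448.56 N
C = 76.0/10.7 = 7.1028; K_W = (4C−1)/(4C−4)+0.615/C = 1.2095
τ_max = K_W·8FD/(πd³) = 1.2095·70.863 = 85.708 MPa
τ_max > 68 MPa → exceeds allowable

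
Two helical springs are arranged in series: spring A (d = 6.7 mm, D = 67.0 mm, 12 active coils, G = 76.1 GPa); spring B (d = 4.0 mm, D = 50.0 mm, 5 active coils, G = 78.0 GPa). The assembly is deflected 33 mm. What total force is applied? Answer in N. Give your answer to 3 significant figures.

k_A = Gd⁴/(8D³N_a) = (76.1×10³)(6.7⁴)/(8·67.0³·12) = 5.3111 N/mm
k_B = Gd⁴/(8D³N_a) = (78.0×10³)(4.0⁴)/(8·50.0³·5) = 3.9936 N/mm
Series: 1/k_eq = 1/5.3111 + 1/3.9936 = 0.43868; k_eq = 2.2795 N/mm
F = k_eq·δ = 2.2795·33 = 75.225 N

75.2 N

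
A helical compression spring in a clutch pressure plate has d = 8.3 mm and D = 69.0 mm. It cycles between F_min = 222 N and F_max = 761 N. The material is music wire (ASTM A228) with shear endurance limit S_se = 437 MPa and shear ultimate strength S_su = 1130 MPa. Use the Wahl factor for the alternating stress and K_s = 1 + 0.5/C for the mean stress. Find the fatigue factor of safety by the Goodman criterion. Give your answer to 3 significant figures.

C = D/d = 69.0/8.3 = 8.3133; K_W = (4C−1)/(4C−4)+0.615/C = 1.1765; K_s = 1+0.5/C = 1.0601
F_a = (F_max−F_min)/2 = 269.5 N; F_m = (F_max+F_min)/2 = 491.5 N
τ_a = K_W·8F_aD/(πd³) = 1.1765 × 82.816 = 97.436 MPa
τ_m = K_s·8F_mD/(πd³) = 1.0601 × 151.04 = 160.12 MPa
Goodman: 1/n_f = τ_a/S_se + τ_m/S_su = 97.436/437 + 160.12/1130 = 0.22296 + 0.14170 = 0.36466
n_f = 1/0.36466 = 2.742

2.74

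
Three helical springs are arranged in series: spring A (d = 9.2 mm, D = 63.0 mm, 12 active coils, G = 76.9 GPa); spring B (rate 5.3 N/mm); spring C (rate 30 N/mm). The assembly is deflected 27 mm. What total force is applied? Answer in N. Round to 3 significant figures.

102 N

k_A = Gd⁴/(8D³N_a) = (76.9×10³)(9.2⁴)/(8·63.0³·12) = 22.95 N/mm
Series: 1/k_eq = 1/22.95 + 1/5.3 + 1/30 = 0.26559; k_eq = 3.7653 N/mm
F = k_eq·δ = 3.7653·27 = 101.66 N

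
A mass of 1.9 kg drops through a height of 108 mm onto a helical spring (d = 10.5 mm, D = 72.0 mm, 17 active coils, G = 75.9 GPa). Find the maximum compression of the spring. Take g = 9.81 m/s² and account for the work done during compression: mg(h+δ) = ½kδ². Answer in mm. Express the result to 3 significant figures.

15.9 mm

k = Gd⁴/(8D³N_a) = (75.9×10³)(10.5⁴)/(8·72.0³·17) = 18.175 N/mm
W = mg = 1.9 × 9.81 = 18.639 N
½kδ² − Wδ − Wh = 0 → δ = (W + √(W² + 2kWh))/k
δ = (18.639 + √(347.41 + 73171))/18.175 = (18.639 + 271.14)/18.175 = 15.944 mm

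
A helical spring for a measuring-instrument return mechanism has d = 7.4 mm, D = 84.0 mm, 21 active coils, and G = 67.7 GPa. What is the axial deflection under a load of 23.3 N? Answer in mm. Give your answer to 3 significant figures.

k = Gd⁴/(8D³N_a) = (67.7×10³)(7.4⁴)/(8·84.0³·21) = 2.0388 N/mm
δ = F/k = 23.3 / 2.0388 = 11.428 mm

11.4 mm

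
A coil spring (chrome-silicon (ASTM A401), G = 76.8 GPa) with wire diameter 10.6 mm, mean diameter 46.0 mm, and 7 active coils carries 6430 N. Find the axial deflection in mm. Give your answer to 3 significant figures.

36.1 mm

k = Gd⁴/(8D³N_a) = (76.8×10³)(10.6⁴)/(8·46.0³·7) = 177.88 N/mm
δ = F/k = 6430 / 177.88 = 36.148 mm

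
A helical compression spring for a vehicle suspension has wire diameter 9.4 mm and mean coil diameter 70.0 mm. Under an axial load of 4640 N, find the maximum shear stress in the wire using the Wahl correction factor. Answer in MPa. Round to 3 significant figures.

1190 MPa

Spring index C = D/d = 70.0/9.4 = 7.4468
K_W = (4C−1)/(4C−4) + 0.615/C = 28.787/25.787 + 0.0826 = 1.1989
τ₀ = 8FD/(πd³) = 8·4640·70.0/(π·9.4³) = 2.5984e+06/2609.4 = 995.8 MPa
τ_max = K·τ₀ = 1.1989 × 995.8 = 1193.9 MPa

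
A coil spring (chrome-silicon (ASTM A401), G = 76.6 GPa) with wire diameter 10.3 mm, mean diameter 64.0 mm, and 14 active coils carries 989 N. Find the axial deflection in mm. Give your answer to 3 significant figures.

k = Gd⁴/(8D³N_a) = (76.6×10³)(10.3⁴)/(8·64.0³·14) = 29.364 N/mm
δ = F/k = 989 / 29.364 = 33.68 mm

33.7 mm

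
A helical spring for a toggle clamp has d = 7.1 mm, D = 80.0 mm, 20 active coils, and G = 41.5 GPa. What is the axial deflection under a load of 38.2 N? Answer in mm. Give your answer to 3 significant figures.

29.7 mm

k = Gd⁴/(8D³N_a) = (41.5×10³)(7.1⁴)/(8·80.0³·20) = 1.2873 N/mm
δ = F/k = 38.2 / 1.2873 = 29.674 mm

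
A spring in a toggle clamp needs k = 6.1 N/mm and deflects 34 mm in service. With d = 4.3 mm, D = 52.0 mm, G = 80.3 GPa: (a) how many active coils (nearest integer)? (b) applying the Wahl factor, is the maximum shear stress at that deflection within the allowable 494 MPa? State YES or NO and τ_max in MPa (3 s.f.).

(a) 4 coils; (b) YES, τ_max = 386 MPa

N_a = Gd⁴/(8D³k) = (80.3×10³)(4.3⁴)/(8·52.0³·6.1) = 4.001 → N_a = 4
Actual rate k = Gd⁴/(8D³·4) = 6.1014 N/mm
Working load F = kδ = 6.1014·34 = 207.45 N
C = 52.0/4.3 = 12.0930; K_W = (4C−1)/(4C−4)+0.615/C = 1.1185
τ_max = K_W·8FD/(πd³) = 1.1185·345.5 = 386.43 MPa
τ_max ≤ 494 MPa → acceptable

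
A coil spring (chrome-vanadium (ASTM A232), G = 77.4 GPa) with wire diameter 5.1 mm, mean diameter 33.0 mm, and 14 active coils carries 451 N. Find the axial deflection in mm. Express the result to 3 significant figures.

k = Gd⁴/(8D³N_a) = (77.4×10³)(5.1⁴)/(8·33.0³·14) = 13.01 N/mm
δ = F/k = 451 / 13.01 = 34.667 mm

34.7 mm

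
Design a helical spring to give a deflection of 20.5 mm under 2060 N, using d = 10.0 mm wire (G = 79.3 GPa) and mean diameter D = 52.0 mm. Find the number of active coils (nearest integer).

7

Required rate k = F/δ = 2060/20.5 = 100.49 N/mm
N_a = Gd⁴/(8D³k) = (79.3×10³ × 10.0⁴)/(8 × 52.0³ × 100.49)
    = 7.93e+08 / 1.13035e+08 = 7.016 → 7 coils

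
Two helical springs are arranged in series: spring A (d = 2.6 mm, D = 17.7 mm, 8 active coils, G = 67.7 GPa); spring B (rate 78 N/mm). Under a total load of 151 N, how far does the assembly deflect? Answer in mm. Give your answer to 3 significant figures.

19.3 mm

k_A = Gd⁴/(8D³N_a) = (67.7×10³)(2.6⁴)/(8·17.7³·8) = 8.7173 N/mm
Series: 1/k_eq = 1/8.7173 + 1/78 = 0.12753; k_eq = 7.841 N/mm
δ = F/k_eq = 151/7.841 = 19.258 mm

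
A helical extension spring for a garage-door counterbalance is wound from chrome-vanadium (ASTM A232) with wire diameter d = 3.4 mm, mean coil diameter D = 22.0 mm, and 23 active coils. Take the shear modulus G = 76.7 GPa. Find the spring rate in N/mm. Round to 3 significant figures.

5.23 N/mm

k = Gd⁴/(8D³N_a) = (76.7×10³ × 3.4⁴) / (8 × 22.0³ × 23)
  = 1.02497e+07 / 1.95923e+06 = 5.2315 N/mm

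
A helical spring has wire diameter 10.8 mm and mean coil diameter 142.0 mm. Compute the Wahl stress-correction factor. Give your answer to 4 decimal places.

1.1085

C = D/d = 142.0/10.8 = 13.1481
K_W = (4C−1)/(4C−4) + 0.615/C = 51.593/48.593 + 0.0468 = 1.1085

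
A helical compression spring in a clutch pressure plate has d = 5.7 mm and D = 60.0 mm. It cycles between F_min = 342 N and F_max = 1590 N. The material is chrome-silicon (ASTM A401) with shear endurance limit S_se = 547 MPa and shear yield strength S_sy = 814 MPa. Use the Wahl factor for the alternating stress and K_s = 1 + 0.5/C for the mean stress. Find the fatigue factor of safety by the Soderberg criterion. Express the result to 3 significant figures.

0.477

C = D/d = 60.0/5.7 = 10.5263; K_W = (4C−1)/(4C−4)+0.615/C = 1.1372; K_s = 1+0.5/C = 1.0475
F_a = (F_max−F_min)/2 = 624 N; F_m = (F_max+F_min)/2 = 966 N
τ_a = K_W·8F_aD/(πd³) = 1.1372 × 514.82 = 585.42 MPa
τ_m = K_s·8F_mD/(πd³) = 1.0475 × 796.97 = 834.83 MPa
Soderberg: 1/n_f = τ_a/S_se + τ_m/S_sy = 585.42/547 + 834.83/814 = 1.07025 + 1.02559 = 2.0958
n_f = 1/2.0958 = 0.4771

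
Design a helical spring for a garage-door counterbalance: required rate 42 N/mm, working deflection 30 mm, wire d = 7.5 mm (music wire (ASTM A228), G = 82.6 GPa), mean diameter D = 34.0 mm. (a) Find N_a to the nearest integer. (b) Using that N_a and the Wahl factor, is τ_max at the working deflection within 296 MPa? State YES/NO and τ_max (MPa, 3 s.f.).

N_a = Gd⁴/(8D³k) = (82.6×10³)(7.5⁴)/(8·34.0³·42) = 19.79 → N_a = 20
Actual rate k = Gd⁴/(8D³·20) = 41.559 N/mm
Working load F = kδ = 41.559·30 = 1246.8 N
C = 34.0/7.5 = 4.5333; K_W = (4C−1)/(4C−4)+0.615/C = 1.3479
τ_max = K_W·8FD/(πd³) = 1.3479·255.87 = 344.9 MPa
τ_max > 296 MPa → exceeds allowable

(a) 20 coils; (b) NO, τ_max = 345 MPa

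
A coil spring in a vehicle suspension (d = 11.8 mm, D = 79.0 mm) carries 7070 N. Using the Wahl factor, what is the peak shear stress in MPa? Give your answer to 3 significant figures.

Spring index C = D/d = 79.0/11.8 = 6.6949
K_W = (4C−1)/(4C−4) + 0.615/C = 25.780/22.780 + 0.0919 = 1.2236
τ₀ = 8FD/(πd³) = 8·7070·79.0/(π·11.8³) = 4.46824e+06/5161.7 = 865.65 MPa
τ_max = K·τ₀ = 1.2236 × 865.65 = 1059.2 MPa

1060 MPa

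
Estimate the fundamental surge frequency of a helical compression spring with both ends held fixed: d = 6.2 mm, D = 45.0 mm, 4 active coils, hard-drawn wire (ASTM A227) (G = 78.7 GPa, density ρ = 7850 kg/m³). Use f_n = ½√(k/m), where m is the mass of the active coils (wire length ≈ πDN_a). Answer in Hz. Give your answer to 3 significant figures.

k = Gd⁴/(8D³N_a) = (78.7×10³)(6.2⁴)/(8·45.0³·4) = 39.88 N/mm = 39880 N/m
Wire length L = πDN_a = π·45.0·4 = 565.49 mm
m = ρ·(πd²/4)·L = 7850 × 30.191×10⁻⁶ m² × 0.56549 m = 0.13402 kg
f_n = ½√(k/m) = 0.5·√(39880/0.13402) = 0.5·√(2.9757e+05) = 272.75 Hz

273 Hz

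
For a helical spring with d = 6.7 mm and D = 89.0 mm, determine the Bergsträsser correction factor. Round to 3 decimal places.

1.100

C = D/d = 89.0/6.7 = 13.2836
K_B = (4C+2)/(4C−3) = 55.134/50.134 = 1.0997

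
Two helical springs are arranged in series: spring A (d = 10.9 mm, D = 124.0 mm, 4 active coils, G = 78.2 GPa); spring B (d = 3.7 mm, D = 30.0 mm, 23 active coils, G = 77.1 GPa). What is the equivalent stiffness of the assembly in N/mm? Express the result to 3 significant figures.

k_A = Gd⁴/(8D³N_a) = (78.2×10³)(10.9⁴)/(8·124.0³·4) = 18.092 N/mm
k_B = Gd⁴/(8D³N_a) = (77.1×10³)(3.7⁴)/(8·30.0³·23) = 2.9086 N/mm
Series: 1/k_eq = 1/18.092 + 1/2.9086 = 0.39908; k_eq = 2.5057 N/mm

2.51 N/mm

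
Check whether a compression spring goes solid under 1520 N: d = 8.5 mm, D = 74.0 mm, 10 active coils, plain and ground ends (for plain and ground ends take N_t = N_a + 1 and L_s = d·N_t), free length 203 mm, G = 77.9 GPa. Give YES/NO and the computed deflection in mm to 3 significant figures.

k = Gd⁴/(8D³N_a) = (77.9×10³)(8.5⁴)/(8·74.0³·10) = 12.544 N/mm
N_t = 11; L_s = 8.5·11 = 93.5 mm; δ_solid = L₀ − L_s = 203 − 93.5 = 109.5 mm
δ = F/k = 1520/12.544 = 121.18 mm
δ ≥ δ_solid → spring goes solid

YES, δ = 121 mm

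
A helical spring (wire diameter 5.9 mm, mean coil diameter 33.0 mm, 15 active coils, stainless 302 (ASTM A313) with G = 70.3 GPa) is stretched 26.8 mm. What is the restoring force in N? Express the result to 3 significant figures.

529 N

k = Gd⁴/(8D³N_a) = (70.3×10³)(5.9⁴)/(8·33.0³·15) = 19.753 N/mm
F = k·δ = 19.753 × 26.8 = 529.39 N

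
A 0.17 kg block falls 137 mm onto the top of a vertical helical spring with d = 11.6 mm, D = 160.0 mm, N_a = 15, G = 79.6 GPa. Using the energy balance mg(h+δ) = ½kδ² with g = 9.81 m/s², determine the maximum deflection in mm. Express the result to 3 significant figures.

13.1 mm

k = Gd⁴/(8D³N_a) = (79.6×10³)(11.6⁴)/(8·160.0³·15) = 2.9323 N/mm
W = mg = 0.17 × 9.81 = 1.6677 N
½kδ² − Wδ − Wh = 0 → δ = (W + √(W² + 2kWh))/k
δ = (1.6677 + √(2.7812 + 1339.9))/2.9323 = (1.6677 + 36.643)/2.9323 = 13.065 mm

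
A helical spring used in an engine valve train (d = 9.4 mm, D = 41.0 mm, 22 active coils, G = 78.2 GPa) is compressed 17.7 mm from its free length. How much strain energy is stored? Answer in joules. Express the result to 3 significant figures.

k = Gd⁴/(8D³N_a) = (78.2×10³)(9.4⁴)/(8·41.0³·22) = 50.333 N/mm
U = ½kδ² = 0.5 × 50.333 × 17.7² = 7884.4 N·mm = 7.8844 J

7.88 J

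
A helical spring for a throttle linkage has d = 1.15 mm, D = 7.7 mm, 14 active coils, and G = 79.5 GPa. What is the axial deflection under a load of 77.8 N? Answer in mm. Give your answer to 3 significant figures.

k = Gd⁴/(8D³N_a) = (79.5×10³)(1.15⁴)/(8·7.7³·14) = 2.7194 N/mm
δ = F/k = 77.8 / 2.7194 = 28.61 mm

28.6 mm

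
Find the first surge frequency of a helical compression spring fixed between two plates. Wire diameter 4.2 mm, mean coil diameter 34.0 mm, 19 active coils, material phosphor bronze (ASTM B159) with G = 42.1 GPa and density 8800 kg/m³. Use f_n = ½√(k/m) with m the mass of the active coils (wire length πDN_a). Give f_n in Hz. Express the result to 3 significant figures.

k = Gd⁴/(8D³N_a) = (42.1×10³)(4.2⁴)/(8·34.0³·19) = 2.1928 N/mm = 2192.8 N/m
Wire length L = πDN_a = π·34.0·19 = 2029.5 mm
m = ρ·(πd²/4)·L = 8800 × 13.854×10⁻⁶ m² × 2.0295 m = 0.24743 kg
f_n = ½√(k/m) = 0.5·√(2192.8/0.24743) = 0.5·√(8862.3) = 47.07 Hz

47.1 Hz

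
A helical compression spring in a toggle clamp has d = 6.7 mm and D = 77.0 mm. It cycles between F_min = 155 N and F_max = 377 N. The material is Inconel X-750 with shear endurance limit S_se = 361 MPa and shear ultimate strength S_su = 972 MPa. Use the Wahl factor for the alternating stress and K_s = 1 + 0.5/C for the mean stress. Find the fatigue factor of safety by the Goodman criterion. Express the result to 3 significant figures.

2.43

C = D/d = 77.0/6.7 = 11.4925; K_W = (4C−1)/(4C−4)+0.615/C = 1.1250; K_s = 1+0.5/C = 1.0435
F_a = (F_max−F_min)/2 = 111 N; F_m = (F_max+F_min)/2 = 266 N
τ_a = K_W·8F_aD/(πd³) = 1.1250 × 72.365 = 81.41 MPa
τ_m = K_s·8F_mD/(πd³) = 1.0435 × 173.42 = 180.96 MPa
Goodman: 1/n_f = τ_a/S_se + τ_m/S_su = 81.41/361 + 180.96/972 = 0.22551 + 0.18617 = 0.41169
n_f = 1/0.41169 = 2.429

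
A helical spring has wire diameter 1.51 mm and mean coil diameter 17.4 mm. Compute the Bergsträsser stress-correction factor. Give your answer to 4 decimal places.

C = D/d = 17.4/1.51 = 11.5232
K_B = (4C+2)/(4C−3) = 48.093/43.093 = 1.1160

1.1160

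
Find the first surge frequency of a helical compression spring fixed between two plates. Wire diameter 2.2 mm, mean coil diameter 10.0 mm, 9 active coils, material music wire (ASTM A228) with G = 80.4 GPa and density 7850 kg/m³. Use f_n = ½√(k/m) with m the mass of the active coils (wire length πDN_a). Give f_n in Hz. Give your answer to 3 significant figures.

880 Hz

k = Gd⁴/(8D³N_a) = (80.4×10³)(2.2⁴)/(8·10.0³·9) = 26.159 N/mm = 26159 N/m
Wire length L = πDN_a = π·10.0·9 = 282.74 mm
m = ρ·(πd²/4)·L = 7850 × 3.8013×10⁻⁶ m² × 0.28274 m = 0.0084372 kg
f_n = ½√(k/m) = 0.5·√(26159/0.0084372) = 0.5·√(3.1004e+06) = 880.4 Hz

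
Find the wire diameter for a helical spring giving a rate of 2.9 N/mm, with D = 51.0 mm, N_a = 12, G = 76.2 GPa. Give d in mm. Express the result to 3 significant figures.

d = (8D³N_a·k / G)^(1/4) = (8·51.0³·12·2.9 / (76.2×10³))^0.25
  = (484.65)^0.25 = 4.6920 mm

4.69 mm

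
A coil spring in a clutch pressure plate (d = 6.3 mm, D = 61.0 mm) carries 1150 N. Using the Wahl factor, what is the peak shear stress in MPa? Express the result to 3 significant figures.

Spring index C = D/d = 61.0/6.3 = 9.6825
K_W = (4C−1)/(4C−4) + 0.615/C = 37.730/34.730 + 0.0635 = 1.1499
τ₀ = 8FD/(πd³) = 8·1150·61.0/(π·6.3³) = 561200/785.55 = 714.41 MPa
τ_max = K·τ₀ = 1.1499 × 714.41 = 821.5 MPa

821 MPa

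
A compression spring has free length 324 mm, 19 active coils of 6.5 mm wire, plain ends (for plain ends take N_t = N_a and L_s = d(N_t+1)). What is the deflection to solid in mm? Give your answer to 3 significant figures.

194 mm

N_t = 19; L_s = 6.5·20 = 130 mm
δ_solid = L₀ − L_s = 324 − 130 = 194 mm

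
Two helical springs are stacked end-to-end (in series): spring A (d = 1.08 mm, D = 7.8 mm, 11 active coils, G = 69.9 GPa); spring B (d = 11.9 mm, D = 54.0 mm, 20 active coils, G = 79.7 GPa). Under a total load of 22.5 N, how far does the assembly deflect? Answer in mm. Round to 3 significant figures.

10.2 mm

k_A = Gd⁴/(8D³N_a) = (69.9×10³)(1.08⁴)/(8·7.8³·11) = 2.2772 N/mm
k_B = Gd⁴/(8D³N_a) = (79.7×10³)(11.9⁴)/(8·54.0³·20) = 63.437 N/mm
Series: 1/k_eq = 1/2.2772 + 1/63.437 = 0.45489; k_eq = 2.1983 N/mm
δ = F/k_eq = 22.5/2.1983 = 10.235 mm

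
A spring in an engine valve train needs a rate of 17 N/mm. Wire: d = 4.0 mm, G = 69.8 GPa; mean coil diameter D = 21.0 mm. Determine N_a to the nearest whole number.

14

N_a = Gd⁴/(8D³k) = (69.8×10³ × 4.0⁴)/(8 × 21.0³ × 17)
    = 1.78688e+07 / 1.2595e+06 = 14.19 → 14 coils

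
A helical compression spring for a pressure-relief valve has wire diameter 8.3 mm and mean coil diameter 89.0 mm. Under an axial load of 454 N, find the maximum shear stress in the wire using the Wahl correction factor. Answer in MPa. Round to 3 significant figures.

204 MPa

Spring index C = D/d = 89.0/8.3 = 10.7229
K_W = (4C−1)/(4C−4) + 0.615/C = 41.892/38.892 + 0.0574 = 1.1345
τ₀ = 8FD/(πd³) = 8·454·89.0/(π·8.3³) = 323248/1796.3 = 179.95 MPa
τ_max = K·τ₀ = 1.1345 × 179.95 = 204.15 MPa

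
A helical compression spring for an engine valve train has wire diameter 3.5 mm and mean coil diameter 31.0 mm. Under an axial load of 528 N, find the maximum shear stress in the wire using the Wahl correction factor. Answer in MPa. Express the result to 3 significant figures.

1130 MPa

Spring index C = D/d = 31.0/3.5 = 8.8571
K_W = (4C−1)/(4C−4) + 0.615/C = 34.429/31.429 + 0.0694 = 1.1649
τ₀ = 8FD/(πd³) = 8·528·31.0/(π·3.5³) = 130944/134.7 = 972.15 MPa
τ_max = K·τ₀ = 1.1649 × 972.15 = 1132.4 MPa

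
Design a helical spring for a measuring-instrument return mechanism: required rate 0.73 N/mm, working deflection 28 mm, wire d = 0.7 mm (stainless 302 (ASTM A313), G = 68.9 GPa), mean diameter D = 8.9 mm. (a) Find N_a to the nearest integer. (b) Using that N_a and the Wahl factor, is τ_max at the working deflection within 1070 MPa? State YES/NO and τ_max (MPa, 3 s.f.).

(a) 4 coils; (b) NO, τ_max = 1510 MPa

N_a = Gd⁴/(8D³k) = (68.9×10³)(0.7⁴)/(8·8.9³·0.73) = 4.018 → N_a = 4
Actual rate k = Gd⁴/(8D³·4) = 0.73332 N/mm
Working load F = kδ = 0.73332·28 = 20.533 N
C = 8.9/0.7 = 12.7143; K_W = (4C−1)/(4C−4)+0.615/C = 1.1124
τ_max = K_W·8FD/(πd³) = 1.1124·1356.7 = 1509.2 MPa
τ_max > 1070 MPa → exceeds allowable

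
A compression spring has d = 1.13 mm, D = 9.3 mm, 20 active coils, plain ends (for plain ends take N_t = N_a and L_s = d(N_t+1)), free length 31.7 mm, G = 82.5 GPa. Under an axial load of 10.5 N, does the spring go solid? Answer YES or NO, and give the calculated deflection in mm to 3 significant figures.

YES, δ = 10.0 mm

k = Gd⁴/(8D³N_a) = (82.5×10³)(1.13⁴)/(8·9.3³·20) = 1.0452 N/mm
N_t = 20; L_s = 1.13·21 = 23.73 mm; δ_solid = L₀ − L_s = 31.7 − 23.73 = 7.97 mm
δ = F/k = 10.5/1.0452 = 10.046 mm
δ ≥ δ_solid → spring goes solid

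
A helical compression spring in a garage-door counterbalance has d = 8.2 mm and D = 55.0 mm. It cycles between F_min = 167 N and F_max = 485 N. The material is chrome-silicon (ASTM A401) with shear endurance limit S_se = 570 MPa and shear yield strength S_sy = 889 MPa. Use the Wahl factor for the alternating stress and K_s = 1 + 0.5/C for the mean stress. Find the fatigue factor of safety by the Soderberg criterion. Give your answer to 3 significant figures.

C = D/d = 55.0/8.2 = 6.7073; K_W = (4C−1)/(4C−4)+0.615/C = 1.2231; K_s = 1+0.5/C = 1.0745
F_a = (F_max−F_min)/2 = 159 N; F_m = (F_max+F_min)/2 = 326 N
τ_a = K_W·8F_aD/(πd³) = 1.2231 × 40.389 = 49.399 MPa
τ_m = K_s·8F_mD/(πd³) = 1.0745 × 82.809 = 88.982 MPa
Soderberg: 1/n_f = τ_a/S_se + τ_m/S_sy = 49.399/570 + 88.982/889 = 0.08667 + 0.10009 = 0.18676
n_f = 1/0.18676 = 5.355

5.35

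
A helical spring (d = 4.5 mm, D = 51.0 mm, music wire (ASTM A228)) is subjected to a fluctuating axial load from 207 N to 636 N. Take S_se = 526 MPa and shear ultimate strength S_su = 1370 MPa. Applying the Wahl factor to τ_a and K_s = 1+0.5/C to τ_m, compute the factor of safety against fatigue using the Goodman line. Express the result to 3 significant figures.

C = D/d = 51.0/4.5 = 11.3333; K_W = (4C−1)/(4C−4)+0.615/C = 1.1268; K_s = 1+0.5/C = 1.0441
F_a = (F_max−F_min)/2 = 214.5 N; F_m = (F_max+F_min)/2 = 421.5 N
τ_a = K_W·8F_aD/(πd³) = 1.1268 × 305.7 = 344.48 MPa
τ_m = K_s·8F_mD/(πd³) = 1.0441 × 600.72 = 627.22 MPa
Goodman: 1/n_f = τ_a/S_se + τ_m/S_su = 344.48/526 + 627.22/1370 = 0.65491 + 0.45782 = 1.1127
n_f = 1/1.1127 = 0.8987

0.899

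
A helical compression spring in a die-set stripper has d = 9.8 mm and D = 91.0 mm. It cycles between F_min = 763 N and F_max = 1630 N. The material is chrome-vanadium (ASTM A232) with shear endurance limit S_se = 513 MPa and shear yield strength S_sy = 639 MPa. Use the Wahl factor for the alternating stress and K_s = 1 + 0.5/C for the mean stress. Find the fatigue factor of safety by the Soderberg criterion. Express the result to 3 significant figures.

1.38

C = D/d = 91.0/9.8 = 9.2857; K_W = (4C−1)/(4C−4)+0.615/C = 1.1567; K_s = 1+0.5/C = 1.0538
F_a = (F_max−F_min)/2 = 433.5 N; F_m = (F_max+F_min)/2 = 1196.5 N
τ_a = K_W·8F_aD/(πd³) = 1.1567 × 106.73 = 123.46 MPa
τ_m = K_s·8F_mD/(πd³) = 1.0538 × 294.59 = 310.45 MPa
Soderberg: 1/n_f = τ_a/S_se + τ_m/S_sy = 123.46/513 + 310.45/639 = 0.24067 + 0.48584 = 0.7265
n_f = 1/0.7265 = 1.376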